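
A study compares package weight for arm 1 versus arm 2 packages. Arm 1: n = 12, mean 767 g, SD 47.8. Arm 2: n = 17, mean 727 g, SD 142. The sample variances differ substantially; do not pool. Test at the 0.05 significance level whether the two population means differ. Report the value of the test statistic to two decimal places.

Let group 1 = arm 1, group 2 = arm 2. H0: μ_1 = μ_2; H1: μ_1 ≠ μ_2 (Welch's two-sample t-test, two-sided).
t = (x̄_1 − x̄_2)/√(s_1²/n_1 + s_2²/n_2) = (767 − 727)/√(47.8²/12 + 142²/17) = 1.08
Welch–Satterthwaite df ≈ 20.77
Two-sided p-value ≈ 0.2933
Since p ≈ 0.2933 > α = 0.05, fail to reject H0; the evidence is not statistically significant.

1.08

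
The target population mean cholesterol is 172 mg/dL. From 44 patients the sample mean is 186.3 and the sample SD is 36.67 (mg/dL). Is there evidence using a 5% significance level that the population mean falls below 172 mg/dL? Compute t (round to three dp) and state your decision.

t = 2.587; fail to reject H0

H0: μ = 172; H1: μ < 172 (one-sample t-test, left-tailed).
t = (x̄ − μ₀)/(s/√n) = (186.3 − 172)/(36.67/√44) = 2.587
df = n − 1 = 43
p-value = P(T ≤ 2.587) ≈ 0.9934
Since p ≈ 0.9934 > α = 0.05, fail to reject H0; the data do not provide sufficient evidence against H0.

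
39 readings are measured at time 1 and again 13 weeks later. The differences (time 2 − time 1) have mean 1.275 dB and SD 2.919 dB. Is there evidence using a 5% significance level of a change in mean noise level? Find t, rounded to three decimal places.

2.728

H0: μ_d = 0; H1: μ_d ≠ 0 (paired t-test on the differences, two-sided).
t = d̄/(s_d/√n) = 1.275/(2.919/√39) = 2.728
df = n − 1 = 38
Two-sided p-value ≈ 0.010
Since p ≈ 0.010 < α = 0.05, reject H0; the data support H1.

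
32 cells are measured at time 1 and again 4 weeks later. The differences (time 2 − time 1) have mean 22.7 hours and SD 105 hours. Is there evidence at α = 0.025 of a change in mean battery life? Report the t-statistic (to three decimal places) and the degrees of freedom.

t = 1.223, df = 31

H0: μ_d = 0; H1: μ_d ≠ 0 (paired t-test on the differences, two-sided).
t = d̄/(s_d/√n) = 22.7/(105/√32) = 1.223
df = n − 1 = 31
Two-sided p-value ≈ 0.2306
Since p ≈ 0.2306 > α = 0.025, fail to reject H0; the evidence is not statistically significant.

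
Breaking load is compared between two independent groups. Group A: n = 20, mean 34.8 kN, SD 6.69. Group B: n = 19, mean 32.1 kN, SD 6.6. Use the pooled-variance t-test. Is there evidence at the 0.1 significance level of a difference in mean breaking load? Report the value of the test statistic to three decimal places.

Let group 1 = group A, group 2 = group B. H0: μ_1 = μ_2; H1: μ_1 ≠ μ_2 (two-sample pooled-variance t-test, two-sided).
s_p² = [(20−1)·6.69² + (19−1)·6.6²]/(20+19−2) = 44.1742
t = (34.8 − 32.1)/√[44.1742·(1/20 + 1/19)] = 1.268
df = n₁ + n₂ − 2 = 37
Two-sided p-value ≈ 0.213
Since p ≈ 0.213 > α = 0.1, fail to reject H0; the data do not provide sufficient evidence against H0.

1.268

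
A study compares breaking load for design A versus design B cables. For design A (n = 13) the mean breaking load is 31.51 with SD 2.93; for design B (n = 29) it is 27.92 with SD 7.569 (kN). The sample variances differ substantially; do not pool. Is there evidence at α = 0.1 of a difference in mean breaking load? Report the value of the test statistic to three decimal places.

2.211

Let group 1 = design A, group 2 = design B. H0: μ_1 = μ_2; H1: μ_1 ≠ μ_2 (Welch's two-sample t-test, two-sided).
t = (x̄_1 − x̄_2)/√(s_1²/n_1 + s_2²/n_2) = (31.51 − 27.92)/√(2.93²/13 + 7.569²/29) = 2.211
Welch–Satterthwaite df ≈ 39.54
Two-sided p-value ≈ 0.033
Since p ≈ 0.033 < α = 0.1, reject H0; the data support H1.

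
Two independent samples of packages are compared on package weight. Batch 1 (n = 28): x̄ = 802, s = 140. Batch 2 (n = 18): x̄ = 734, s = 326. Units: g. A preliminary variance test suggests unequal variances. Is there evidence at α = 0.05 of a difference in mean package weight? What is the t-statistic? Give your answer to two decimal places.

0.84

Let group 1 = batch 1, group 2 = batch 2. H0: μ_1 = μ_2; H1: μ_1 ≠ μ_2 (Welch's two-sample t-test, two-sided).
t = (x̄_1 − x̄_2)/√(s_1²/n_1 + s_2²/n_2) = (802 − 734)/√(140²/28 + 326²/18) = 0.84
Welch–Satterthwaite df ≈ 21.08
Two-sided p-value ≈ 0.412
Since p ≈ 0.412 > α = 0.05, fail to reject H0; the evidence is not statistically significant.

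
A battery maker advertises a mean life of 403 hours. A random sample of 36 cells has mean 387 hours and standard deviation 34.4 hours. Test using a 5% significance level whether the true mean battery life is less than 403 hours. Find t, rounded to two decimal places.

-2.79

H0: μ = 403; H1: μ < 403 (one-sample t-test, left-tailed).
t = (x̄ − μ₀)/(s/√n) = (387 − 403)/(34.4/√36) = -2.79
df = n − 1 = 35
p-value = P(T ≤ -2.79) ≈ 0.0042
Since p ≈ 0.0042 < α = 0.05, reject H0; the evidence is statistically significant.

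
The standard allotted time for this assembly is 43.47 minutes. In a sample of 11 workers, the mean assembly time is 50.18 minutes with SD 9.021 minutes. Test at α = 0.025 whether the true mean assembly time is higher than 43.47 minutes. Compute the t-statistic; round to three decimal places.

H0: μ = 43.47; H1: μ > 43.47 (one-sample t-test, right-tailed).
t = (x̄ − μ₀)/(s/√n) = (50.18 − 43.47)/(9.021/√11) = 2.467
df = n − 1 = 10
p-value = P(T ≥ 2.467) ≈ 0.017
Since p ≈ 0.017 < α = 0.025, reject H0; the data support H1.

2.467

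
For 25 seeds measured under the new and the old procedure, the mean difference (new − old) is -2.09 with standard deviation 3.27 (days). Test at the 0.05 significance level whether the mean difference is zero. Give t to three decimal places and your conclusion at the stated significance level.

t = -3.196; reject H0

H0: μ_d = 0; H1: μ_d ≠ 0 (paired t-test on the differences, two-sided).
t = d̄/(s_d/√n) = -2.09/(3.27/√25) = -3.196
df = n − 1 = 24
Two-sided p-value ≈ 0.004
Since p ≈ 0.004 < α = 0.05, reject H0; the evidence is statistically significant.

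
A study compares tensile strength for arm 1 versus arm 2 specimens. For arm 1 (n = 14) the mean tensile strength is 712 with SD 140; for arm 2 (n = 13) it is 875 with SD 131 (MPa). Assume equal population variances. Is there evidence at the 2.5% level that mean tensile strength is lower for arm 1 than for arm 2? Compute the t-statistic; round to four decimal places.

Let group 1 = arm 1, group 2 = arm 2. H0: μ_1 = μ_2; H1: μ_1 < μ_2 (two-sample pooled-variance t-test, left-tailed).
s_p² = [(14−1)·140² + (13−1)·131²]/(14+13−2) = 18429.3
t = (712 − 875)/√[18429.3·(1/14 + 1/13)] = -3.1174
df = n₁ + n₂ − 2 = 25
p-value = P(T ≤ -3.1174) ≈ 0.0023
Since p ≈ 0.0023 < α = 0.025, reject H0; the data support H1.

-3.1174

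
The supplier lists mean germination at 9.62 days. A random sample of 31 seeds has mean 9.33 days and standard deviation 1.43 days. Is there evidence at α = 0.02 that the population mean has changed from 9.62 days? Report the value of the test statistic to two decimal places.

-1.13

H0: μ = 9.62; H1: μ ≠ 9.62 (one-sample t-test, two-sided).
t = (x̄ − μ₀)/(s/√n) = (9.33 − 9.62)/(1.43/√31) = -1.13
df = n − 1 = 30
Two-sided p-value ≈ 0.268
Since p ≈ 0.268 > α = 0.02, fail to reject H0; the evidence is not statistically significant.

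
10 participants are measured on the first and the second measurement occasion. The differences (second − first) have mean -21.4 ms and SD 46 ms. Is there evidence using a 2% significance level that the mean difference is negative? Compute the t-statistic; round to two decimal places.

H0: μ_d = 0; H1: μ_d < 0 (paired t-test on the differences, left-tailed).
t = d̄/(s_d/√n) = -21.4/(46/√10) = -1.47
df = n − 1 = 9
p-value = P(T ≤ -1.47) ≈ 0.0877
Since p ≈ 0.0877 > α = 0.02, fail to reject H0; the data do not provide sufficient evidence against H0.

-1.47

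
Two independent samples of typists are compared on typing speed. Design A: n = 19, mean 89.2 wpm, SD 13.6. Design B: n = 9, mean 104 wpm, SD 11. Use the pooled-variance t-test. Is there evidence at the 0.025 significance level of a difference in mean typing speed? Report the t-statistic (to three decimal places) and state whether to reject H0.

t = -2.845; reject H0

Let group 1 = design A, group 2 = design B. H0: μ_1 = μ_2; H1: μ_1 ≠ μ_2 (two-sample pooled-variance t-test, two-sided).
s_p² = [(19−1)·13.6² + (9−1)·11²]/(19+9−2) = 165.28
t = (89.2 − 104)/√[165.28·(1/19 + 1/9)] = -2.845
df = n₁ + n₂ − 2 = 26
Two-sided p-value ≈ 0.0085
Since p ≈ 0.0085 < α = 0.025, reject H0; the data support H1.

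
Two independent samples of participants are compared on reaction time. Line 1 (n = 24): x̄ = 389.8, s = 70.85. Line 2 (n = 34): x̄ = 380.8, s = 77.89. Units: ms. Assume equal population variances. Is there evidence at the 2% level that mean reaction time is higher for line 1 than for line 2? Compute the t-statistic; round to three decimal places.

0.450

Let group 1 = line 1, group 2 = line 2. H0: μ_1 = μ_2; H1: μ_1 > μ_2 (two-sample pooled-variance t-test, right-tailed).
s_p² = [(24−1)·70.85² + (34−1)·77.89²]/(24+34−2) = 5636.78
t = (389.8 − 380.8)/√[5636.78·(1/24 + 1/34)] = 0.450
df = n₁ + n₂ − 2 = 56
p-value = P(T ≥ 0.450) ≈ 0.327
Since p ≈ 0.327 > α = 0.02, fail to reject H0; the data do not provide sufficient evidence against H0.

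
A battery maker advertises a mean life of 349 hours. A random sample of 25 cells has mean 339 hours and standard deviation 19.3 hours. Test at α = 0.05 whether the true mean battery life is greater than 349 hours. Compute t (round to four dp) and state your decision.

t = -2.5907; fail to reject H0

H0: μ = 349; H1: μ > 349 (one-sample t-test, right-tailed).
t = (x̄ − μ₀)/(s/√n) = (339 − 349)/(19.3/√25) = -2.5907
df = n − 1 = 24
p-value = P(T ≥ -2.5907) ≈ 0.992
Since p ≈ 0.992 > α = 0.05, fail to reject H0; the evidence is not statistically significant.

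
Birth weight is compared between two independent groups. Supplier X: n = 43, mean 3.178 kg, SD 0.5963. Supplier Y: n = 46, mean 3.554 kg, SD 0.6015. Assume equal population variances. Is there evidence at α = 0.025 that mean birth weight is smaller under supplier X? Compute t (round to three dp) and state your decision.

t = -2.959; reject H0

Let group 1 = supplier X, group 2 = supplier Y. H0: μ_1 = μ_2; H1: μ_1 < μ_2 (two-sample pooled-variance t-test, left-tailed).
s_p² = [(43−1)·0.5963² + (46−1)·0.6015²]/(43+46−2) = 0.358795
t = (3.178 − 3.554)/√[0.358795·(1/43 + 1/46)] = -2.959
df = n₁ + n₂ − 2 = 87
p-value = P(T ≤ -2.959) ≈ 0.002
Since p ≈ 0.002 < α = 0.025, reject H0; the evidence is statistically significant.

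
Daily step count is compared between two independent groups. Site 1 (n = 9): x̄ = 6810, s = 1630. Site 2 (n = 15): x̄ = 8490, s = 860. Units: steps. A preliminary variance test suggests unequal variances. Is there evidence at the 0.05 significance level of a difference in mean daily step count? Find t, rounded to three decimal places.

-2.862

Let group 1 = site 1, group 2 = site 2. H0: μ_1 = μ_2; H1: μ_1 ≠ μ_2 (Welch's two-sample t-test, two-sided).
t = (x̄_1 − x̄_2)/√(s_1²/n_1 + s_2²/n_2) = (6810 − 8490)/√(1630²/9 + 860²/15) = -2.862
Welch–Satterthwaite df ≈ 10.72
Two-sided p-value ≈ 0.016
Since p ≈ 0.016 < α = 0.05, reject H0; the data support H1.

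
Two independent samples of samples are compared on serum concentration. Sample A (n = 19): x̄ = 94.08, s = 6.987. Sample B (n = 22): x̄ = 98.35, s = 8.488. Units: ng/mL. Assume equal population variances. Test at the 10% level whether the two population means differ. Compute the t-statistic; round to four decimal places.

-1.7410

Let group 1 = sample A, group 2 = sample B. H0: μ_1 = μ_2; H1: μ_1 ≠ μ_2 (two-sample pooled-variance t-test, two-sided).
s_p² = [(19−1)·6.987² + (22−1)·8.488²]/(19+22−2) = 61.3255
t = (94.08 − 98.35)/√[61.3255·(1/19 + 1/22)] = -1.7410
df = n₁ + n₂ − 2 = 39
Two-sided p-value ≈ 0.0896
Since p ≈ 0.0896 < α = 0.1, reject H0; the evidence is statistically significant.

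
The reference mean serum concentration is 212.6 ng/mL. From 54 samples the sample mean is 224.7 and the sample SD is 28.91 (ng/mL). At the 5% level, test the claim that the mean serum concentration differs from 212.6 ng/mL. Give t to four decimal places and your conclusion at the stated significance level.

H0: μ = 212.6; H1: μ ≠ 212.6 (one-sample t-test, two-sided).
t = (x̄ − μ₀)/(s/√n) = (224.7 − 212.6)/(28.91/√54) = 3.0756
df = n − 1 = 53
Two-sided p-value ≈ 0.003
Since p ≈ 0.003 < α = 0.05, reject H0; the data support H1.

t = 3.0756; reject H0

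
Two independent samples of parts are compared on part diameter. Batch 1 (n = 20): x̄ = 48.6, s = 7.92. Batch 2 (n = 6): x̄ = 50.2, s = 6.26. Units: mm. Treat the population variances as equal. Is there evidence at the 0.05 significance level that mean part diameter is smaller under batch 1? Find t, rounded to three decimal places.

-0.452

Let group 1 = batch 1, group 2 = batch 2. H0: μ_1 = μ_2; H1: μ_1 < μ_2 (two-sample pooled-variance t-test, left-tailed).
s_p² = [(20−1)·7.92² + (6−1)·6.26²]/(20+6−2) = 57.8225
t = (48.6 − 50.2)/√[57.8225·(1/20 + 1/6)] = -0.452
df = n₁ + n₂ − 2 = 24
p-value = P(T ≤ -0.452) ≈ 0.3277
Since p ≈ 0.3277 > α = 0.05, fail to reject H0; the evidence is not statistically significant.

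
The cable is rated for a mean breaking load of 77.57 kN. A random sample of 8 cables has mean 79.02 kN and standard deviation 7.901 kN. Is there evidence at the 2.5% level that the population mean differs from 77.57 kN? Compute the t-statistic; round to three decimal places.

0.519

H0: μ = 77.57; H1: μ ≠ 77.57 (one-sample t-test, two-sided).
t = (x̄ − μ₀)/(s/√n) = (79.02 − 77.57)/(7.901/√8) = 0.519
df = n − 1 = 7
Two-sided p-value ≈ 0.620
Since p ≈ 0.620 > α = 0.025, fail to reject H0; the data do not provide sufficient evidence against H0.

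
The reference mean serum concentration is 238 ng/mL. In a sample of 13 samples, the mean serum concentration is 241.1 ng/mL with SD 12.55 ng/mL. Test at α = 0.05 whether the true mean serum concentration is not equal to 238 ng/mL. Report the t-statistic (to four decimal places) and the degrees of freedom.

H0: μ = 238; H1: μ ≠ 238 (one-sample t-test, two-sided).
t = (x̄ − μ₀)/(s/√n) = (241.1 − 238)/(12.55/√13) = 0.8906
df = n − 1 = 12
Two-sided p-value ≈ 0.3906
Since p ≈ 0.3906 > α = 0.05, fail to reject H0; the evidence is not statistically significant.

t = 0.8906, df = 12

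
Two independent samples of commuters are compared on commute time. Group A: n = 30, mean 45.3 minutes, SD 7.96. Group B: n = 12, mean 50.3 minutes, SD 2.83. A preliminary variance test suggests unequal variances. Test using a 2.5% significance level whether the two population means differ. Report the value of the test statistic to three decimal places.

-2.999

Let group 1 = group A, group 2 = group B. H0: μ_1 = μ_2; H1: μ_1 ≠ μ_2 (Welch's two-sample t-test, two-sided).
t = (x̄_1 − x̄_2)/√(s_1²/n_1 + s_2²/n_2) = (45.3 − 50.3)/√(7.96²/30 + 2.83²/12) = -2.999
Welch–Satterthwaite df ≈ 39.76
Two-sided p-value ≈ 0.005
Since p ≈ 0.005 < α = 0.025, reject H0; the data support H1.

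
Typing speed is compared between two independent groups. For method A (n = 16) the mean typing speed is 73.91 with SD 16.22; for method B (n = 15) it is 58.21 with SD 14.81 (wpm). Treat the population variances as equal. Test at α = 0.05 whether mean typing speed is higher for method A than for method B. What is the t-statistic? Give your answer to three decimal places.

Let group 1 = method A, group 2 = method B. H0: μ_1 = μ_2; H1: μ_1 > μ_2 (two-sample pooled-variance t-test, right-tailed).
s_p² = [(16−1)·16.22² + (15−1)·14.81²]/(16+15−2) = 241.967
t = (73.91 − 58.21)/√[241.967·(1/16 + 1/15)] = 2.808
df = n₁ + n₂ − 2 = 29
p-value = P(T ≥ 2.808) ≈ 0.0044
Since p ≈ 0.0044 < α = 0.05, reject H0; the data support H1.

2.808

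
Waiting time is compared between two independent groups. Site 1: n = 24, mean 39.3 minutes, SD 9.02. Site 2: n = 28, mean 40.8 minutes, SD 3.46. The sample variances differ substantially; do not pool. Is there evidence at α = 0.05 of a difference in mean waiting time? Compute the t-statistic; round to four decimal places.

-0.7677

Let group 1 = site 1, group 2 = site 2. H0: μ_1 = μ_2; H1: μ_1 ≠ μ_2 (Welch's two-sample t-test, two-sided).
t = (x̄_1 − x̄_2)/√(s_1²/n_1 + s_2²/n_2) = (39.3 − 40.8)/√(9.02²/24 + 3.46²/28) = -0.7677
Welch–Satterthwaite df ≈ 28.78
Two-sided p-value ≈ 0.4489
Since p ≈ 0.4489 > α = 0.05, fail to reject H0; the data do not provide sufficient evidence against H0.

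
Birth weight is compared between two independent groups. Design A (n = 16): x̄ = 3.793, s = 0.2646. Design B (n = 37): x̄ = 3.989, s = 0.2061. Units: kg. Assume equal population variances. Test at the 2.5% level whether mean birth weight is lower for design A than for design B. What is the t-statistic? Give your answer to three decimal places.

Let group 1 = design A, group 2 = design B. H0: μ_1 = μ_2; H1: μ_1 < μ_2 (two-sample pooled-variance t-test, left-tailed).
s_p² = [(16−1)·0.2646² + (37−1)·0.2061²]/(16+37−2) = 0.050576
t = (3.793 − 3.989)/√[0.050576·(1/16 + 1/37)] = -2.913
df = n₁ + n₂ − 2 = 51
p-value = P(T ≤ -2.913) ≈ 0.003
Since p ≈ 0.003 < α = 0.025, reject H0; the data support H1.

-2.913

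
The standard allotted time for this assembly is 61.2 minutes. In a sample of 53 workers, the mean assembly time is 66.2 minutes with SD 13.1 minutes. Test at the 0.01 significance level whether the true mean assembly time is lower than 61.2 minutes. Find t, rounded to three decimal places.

H0: μ = 61.2; H1: μ < 61.2 (one-sample t-test, left-tailed).
t = (x̄ − μ₀)/(s/√n) = (66.2 − 61.2)/(13.1/√53) = 2.779
df = n − 1 = 52
p-value = P(T ≤ 2.779) ≈ 0.996
Since p ≈ 0.996 > α = 0.01, fail to reject H0; the evidence is not statistically significant.

2.779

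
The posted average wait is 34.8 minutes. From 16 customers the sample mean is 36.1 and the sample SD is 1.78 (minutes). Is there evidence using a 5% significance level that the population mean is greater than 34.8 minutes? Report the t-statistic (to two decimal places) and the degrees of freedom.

H0: μ = 34.8; H1: μ > 34.8 (one-sample t-test, right-tailed).
t = (x̄ − μ₀)/(s/√n) = (36.1 − 34.8)/(1.78/√16) = 2.92
df = n − 1 = 15
p-value = P(T ≥ 2.92) ≈ 0.005
Since p ≈ 0.005 < α = 0.05, reject H0; the evidence is statistically significant.

t = 2.92, df = 15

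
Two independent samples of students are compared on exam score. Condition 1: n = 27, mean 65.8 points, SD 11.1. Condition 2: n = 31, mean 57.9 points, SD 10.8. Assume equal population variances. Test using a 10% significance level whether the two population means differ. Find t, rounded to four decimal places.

Let group 1 = condition 1, group 2 = condition 2. H0: μ_1 = μ_2; H1: μ_1 ≠ μ_2 (two-sample pooled-variance t-test, two-sided).
s_p² = [(27−1)·11.1² + (31−1)·10.8²]/(27+31−2) = 119.69
t = (65.8 − 57.9)/√[119.69·(1/27 + 1/31)] = 2.7431
df = n₁ + n₂ − 2 = 56
Two-sided p-value ≈ 0.008
Since p ≈ 0.008 < α = 0.1, reject H0; the evidence is statistically significant.

2.7431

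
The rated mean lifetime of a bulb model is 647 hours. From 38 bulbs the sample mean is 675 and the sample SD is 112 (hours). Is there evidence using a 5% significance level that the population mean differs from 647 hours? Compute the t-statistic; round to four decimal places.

H0: μ = 647; H1: μ ≠ 647 (one-sample t-test, two-sided).
t = (x̄ − μ₀)/(s/√n) = (675 − 647)/(112/√38) = 1.5411
df = n − 1 = 37
Two-sided p-value ≈ 0.132
Since p ≈ 0.132 > α = 0.05, fail to reject H0; the evidence is not statistically significant.

1.5411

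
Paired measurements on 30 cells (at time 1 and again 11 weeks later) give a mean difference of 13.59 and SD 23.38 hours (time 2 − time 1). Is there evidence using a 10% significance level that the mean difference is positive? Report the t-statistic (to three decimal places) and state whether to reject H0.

H0: μ_d = 0; H1: μ_d > 0 (paired t-test on the differences, right-tailed).
t = d̄/(s_d/√n) = 13.59/(23.38/√30) = 3.184
df = n − 1 = 29
p-value = P(T ≥ 3.184) ≈ 0.002
Since p ≈ 0.002 < α = 0.1, reject H0; the evidence is statistically significant.

t = 3.184; reject H0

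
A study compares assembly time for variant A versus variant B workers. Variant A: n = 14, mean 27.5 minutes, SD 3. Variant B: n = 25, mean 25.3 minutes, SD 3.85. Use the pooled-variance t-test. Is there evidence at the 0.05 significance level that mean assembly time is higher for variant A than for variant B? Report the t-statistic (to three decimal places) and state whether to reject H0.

t = 1.844; reject H0

Let group 1 = variant A, group 2 = variant B. H0: μ_1 = μ_2; H1: μ_1 > μ_2 (two-sample pooled-variance t-test, right-tailed).
s_p² = [(14−1)·3² + (25−1)·3.85²]/(14+25−2) = 12.7768
t = (27.5 − 25.3)/√[12.7768·(1/14 + 1/25)] = 1.844
df = n₁ + n₂ − 2 = 37
p-value = P(T ≥ 1.844) ≈ 0.037
Since p ≈ 0.037 < α = 0.05, reject H0; the data support H1.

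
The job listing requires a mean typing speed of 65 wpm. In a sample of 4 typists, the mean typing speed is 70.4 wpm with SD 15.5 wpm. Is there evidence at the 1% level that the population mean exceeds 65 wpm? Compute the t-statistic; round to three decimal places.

0.697

H0: μ = 65; H1: μ > 65 (one-sample t-test, right-tailed).
t = (x̄ − μ₀)/(s/√n) = (70.4 − 65)/(15.5/√4) = 0.697
df = n − 1 = 3
p-value = P(T ≥ 0.697) ≈ 0.268
Since p ≈ 0.268 > α = 0.01, fail to reject H0; the data do not provide sufficient evidence against H0.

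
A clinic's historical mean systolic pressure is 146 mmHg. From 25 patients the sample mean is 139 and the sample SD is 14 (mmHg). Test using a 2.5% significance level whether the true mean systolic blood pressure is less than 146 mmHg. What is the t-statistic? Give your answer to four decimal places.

-2.5000

H0: μ = 146; H1: μ < 146 (one-sample t-test, left-tailed).
t = (x̄ − μ₀)/(s/√n) = (139 − 146)/(14/√25) = -2.5000
df = n − 1 = 24
p-value = P(T ≤ -2.5000) ≈ 0.010
Since p ≈ 0.010 < α = 0.025, reject H0; the evidence is statistically significant.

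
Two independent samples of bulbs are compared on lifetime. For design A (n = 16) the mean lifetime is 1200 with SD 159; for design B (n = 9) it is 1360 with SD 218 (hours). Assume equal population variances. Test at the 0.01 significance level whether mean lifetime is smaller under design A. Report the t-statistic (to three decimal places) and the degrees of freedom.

Let group 1 = design A, group 2 = design B. H0: μ_1 = μ_2; H1: μ_1 < μ_2 (two-sample pooled-variance t-test, left-tailed).
s_p² = [(16−1)·159² + (9−1)·218²]/(16+9−2) = 33017.7
t = (1200 − 1360)/√[33017.7·(1/16 + 1/9)] = -2.113
df = n₁ + n₂ − 2 = 23
p-value = P(T ≤ -2.113) ≈ 0.023
Since p ≈ 0.023 > α = 0.01, fail to reject H0; the data do not provide sufficient evidence against H0.

t = -2.113, df = 23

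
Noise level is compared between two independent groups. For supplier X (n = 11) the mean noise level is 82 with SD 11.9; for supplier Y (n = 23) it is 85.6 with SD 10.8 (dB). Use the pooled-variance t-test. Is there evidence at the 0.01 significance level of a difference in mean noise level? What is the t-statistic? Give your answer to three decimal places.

Let group 1 = supplier X, group 2 = supplier Y. H0: μ_1 = μ_2; H1: μ_1 ≠ μ_2 (two-sample pooled-variance t-test, two-sided).
s_p² = [(11−1)·11.9² + (23−1)·10.8²]/(11+23−2) = 124.443
t = (82 − 85.6)/√[124.443·(1/11 + 1/23)] = -0.880
df = n₁ + n₂ − 2 = 32
Two-sided p-value ≈ 0.385
Since p ≈ 0.385 > α = 0.01, fail to reject H0; the evidence is not statistically significant.

-0.880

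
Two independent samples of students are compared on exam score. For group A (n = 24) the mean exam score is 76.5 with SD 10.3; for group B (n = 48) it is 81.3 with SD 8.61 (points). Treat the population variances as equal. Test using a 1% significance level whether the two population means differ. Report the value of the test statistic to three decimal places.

-2.087

Let group 1 = group A, group 2 = group B. H0: μ_1 = μ_2; H1: μ_1 ≠ μ_2 (two-sample pooled-variance t-test, two-sided).
s_p² = [(24−1)·10.3² + (48−1)·8.61²]/(24+48−2) = 84.6326
t = (76.5 − 81.3)/√[84.6326·(1/24 + 1/48)] = -2.087
df = n₁ + n₂ − 2 = 70
Two-sided p-value ≈ 0.0405
Since p ≈ 0.0405 > α = 0.01, fail to reject H0; the evidence is not statistically significant.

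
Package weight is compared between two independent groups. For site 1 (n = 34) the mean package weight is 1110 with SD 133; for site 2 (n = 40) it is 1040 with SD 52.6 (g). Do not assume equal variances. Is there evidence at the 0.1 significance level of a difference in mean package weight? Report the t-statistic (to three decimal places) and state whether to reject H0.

t = 2.883; reject H0

Let group 1 = site 1, group 2 = site 2. H0: μ_1 = μ_2; H1: μ_1 ≠ μ_2 (Welch's two-sample t-test, two-sided).
t = (x̄_1 − x̄_2)/√(s_1²/n_1 + s_2²/n_2) = (1110 − 1040)/√(133²/34 + 52.6²/40) = 2.883
Welch–Satterthwaite df ≈ 41.73
Two-sided p-value ≈ 0.0062
Since p ≈ 0.0062 < α = 0.1, reject H0; the evidence is statistically significant.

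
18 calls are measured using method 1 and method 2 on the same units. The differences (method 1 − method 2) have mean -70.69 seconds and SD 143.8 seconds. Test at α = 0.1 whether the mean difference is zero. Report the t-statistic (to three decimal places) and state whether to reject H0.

H0: μ_d = 0; H1: μ_d ≠ 0 (paired t-test on the differences, two-sided).
t = d̄/(s_d/√n) = -70.69/(143.8/√18) = -2.086
df = n − 1 = 17
Two-sided p-value ≈ 0.052
Since p ≈ 0.052 < α = 0.1, reject H0; the data support H1.

t = -2.086; reject H0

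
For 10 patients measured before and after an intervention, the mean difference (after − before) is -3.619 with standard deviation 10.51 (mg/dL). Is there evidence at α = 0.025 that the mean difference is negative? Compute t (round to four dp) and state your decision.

H0: μ_d = 0; H1: μ_d < 0 (paired t-test on the differences, left-tailed).
t = d̄/(s_d/√n) = -3.619/(10.51/√10) = -1.0889
df = n − 1 = 9
p-value = P(T ≤ -1.0889) ≈ 0.152
Since p ≈ 0.152 > α = 0.025, fail to reject H0; the data do not provide sufficient evidence against H0.

t = -1.0889; fail to reject H0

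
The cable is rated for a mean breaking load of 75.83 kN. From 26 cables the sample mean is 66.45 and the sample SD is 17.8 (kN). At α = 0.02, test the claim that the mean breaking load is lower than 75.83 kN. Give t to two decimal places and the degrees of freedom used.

H0: μ = 75.83; H1: μ < 75.83 (one-sample t-test, left-tailed).
t = (x̄ − μ₀)/(s/√n) = (66.45 − 75.83)/(17.8/√26) = -2.69
df = n − 1 = 25
p-value = P(T ≤ -2.69) ≈ 0.006
Since p ≈ 0.006 < α = 0.02, reject H0; the evidence is statistically significant.

t = -2.69, df = 25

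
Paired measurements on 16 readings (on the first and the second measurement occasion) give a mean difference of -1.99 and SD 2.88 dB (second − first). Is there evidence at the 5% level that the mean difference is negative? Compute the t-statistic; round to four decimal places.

-2.7639

H0: μ_d = 0; H1: μ_d < 0 (paired t-test on the differences, left-tailed).
t = d̄/(s_d/√n) = -1.99/(2.88/√16) = -2.7639
df = n − 1 = 15
p-value = P(T ≤ -2.7639) ≈ 0.007
Since p ≈ 0.007 < α = 0.05, reject H0; the evidence is statistically significant.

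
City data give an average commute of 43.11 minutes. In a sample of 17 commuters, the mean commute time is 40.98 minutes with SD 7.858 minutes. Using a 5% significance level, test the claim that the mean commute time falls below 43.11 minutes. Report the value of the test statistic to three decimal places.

-1.118

H0: μ = 43.11; H1: μ < 43.11 (one-sample t-test, left-tailed).
t = (x̄ − μ₀)/(s/√n) = (40.98 − 43.11)/(7.858/√17) = -1.118
df = n − 1 = 16
p-value = P(T ≤ -1.118) ≈ 0.140
Since p ≈ 0.140 > α = 0.05, fail to reject H0; the evidence is not statistically significant.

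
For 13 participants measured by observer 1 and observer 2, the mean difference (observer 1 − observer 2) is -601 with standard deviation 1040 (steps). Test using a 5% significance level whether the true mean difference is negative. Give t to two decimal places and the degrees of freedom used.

H0: μ_d = 0; H1: μ_d < 0 (paired t-test on the differences, left-tailed).
t = d̄/(s_d/√n) = -601/(1040/√13) = -2.08
df = n − 1 = 12
p-value = P(T ≤ -2.08) ≈ 0.030
Since p ≈ 0.030 < α = 0.05, reject H0; the data support H1.

t = -2.08, df = 12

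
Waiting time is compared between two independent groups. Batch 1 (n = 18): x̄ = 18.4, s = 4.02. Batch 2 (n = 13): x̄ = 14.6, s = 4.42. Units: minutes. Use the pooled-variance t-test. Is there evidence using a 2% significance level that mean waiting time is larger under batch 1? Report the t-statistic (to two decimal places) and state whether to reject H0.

Let group 1 = batch 1, group 2 = batch 2. H0: μ_1 = μ_2; H1: μ_1 > μ_2 (two-sample pooled-variance t-test, right-tailed).
s_p² = [(18−1)·4.02² + (13−1)·4.42²]/(18+13−2) = 17.5574
t = (18.4 − 14.6)/√[17.5574·(1/18 + 1/13)] = 2.49
df = n₁ + n₂ − 2 = 29
p-value = P(T ≥ 2.49) ≈ 0.009
Since p ≈ 0.009 < α = 0.02, reject H0; the data support H1.

t = 2.49; reject H0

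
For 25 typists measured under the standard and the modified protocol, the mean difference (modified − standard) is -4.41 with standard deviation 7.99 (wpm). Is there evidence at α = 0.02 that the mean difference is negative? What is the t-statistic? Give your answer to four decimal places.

-2.7597

H0: μ_d = 0; H1: μ_d < 0 (paired t-test on the differences, left-tailed).
t = d̄/(s_d/√n) = -4.41/(7.99/√25) = -2.7597
df = n − 1 = 24
p-value = P(T ≤ -2.7597) ≈ 0.005
Since p ≈ 0.005 < α = 0.02, reject H0; the evidence is statistically significant.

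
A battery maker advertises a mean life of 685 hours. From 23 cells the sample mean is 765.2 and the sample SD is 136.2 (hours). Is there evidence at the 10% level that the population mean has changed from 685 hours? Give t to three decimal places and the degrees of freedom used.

t = 2.824, df = 22

H0: μ = 685; H1: μ ≠ 685 (one-sample t-test, two-sided).
t = (x̄ − μ₀)/(s/√n) = (765.2 − 685)/(136.2/√23) = 2.824
df = n − 1 = 22
Two-sided p-value ≈ 0.010
Since p ≈ 0.010 < α = 0.1, reject H0; the evidence is statistically significant.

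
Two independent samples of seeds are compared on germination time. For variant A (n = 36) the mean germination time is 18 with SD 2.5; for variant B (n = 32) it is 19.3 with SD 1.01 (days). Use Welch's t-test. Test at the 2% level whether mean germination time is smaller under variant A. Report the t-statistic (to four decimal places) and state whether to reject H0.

Let group 1 = variant A, group 2 = variant B. H0: μ_1 = μ_2; H1: μ_1 < μ_2 (Welch's two-sample t-test, left-tailed).
t = (x̄_1 − x̄_2)/√(s_1²/n_1 + s_2²/n_2) = (18 − 19.3)/√(2.5²/36 + 1.01²/32) = -2.8678
Welch–Satterthwaite df ≈ 47.24
p-value = P(T ≤ -2.8678) ≈ 0.0031
Since p ≈ 0.0031 < α = 0.02, reject H0; the data support H1.

t = -2.8678; reject H0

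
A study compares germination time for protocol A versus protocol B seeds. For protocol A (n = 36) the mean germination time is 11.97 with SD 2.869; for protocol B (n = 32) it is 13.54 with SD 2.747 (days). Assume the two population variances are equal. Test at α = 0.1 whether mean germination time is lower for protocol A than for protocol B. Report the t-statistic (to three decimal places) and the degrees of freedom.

Let group 1 = protocol A, group 2 = protocol B. H0: μ_1 = μ_2; H1: μ_1 < μ_2 (two-sample pooled-variance t-test, left-tailed).
s_p² = [(36−1)·2.869² + (32−1)·2.747²]/(36+32−2) = 7.90935
t = (11.97 − 13.54)/√[7.90935·(1/36 + 1/32)] = -2.298
df = n₁ + n₂ − 2 = 66
p-value = P(T ≤ -2.298) ≈ 0.0124
Since p ≈ 0.0124 < α = 0.1, reject H0; the evidence is statistically significant.

t = -2.298, df = 66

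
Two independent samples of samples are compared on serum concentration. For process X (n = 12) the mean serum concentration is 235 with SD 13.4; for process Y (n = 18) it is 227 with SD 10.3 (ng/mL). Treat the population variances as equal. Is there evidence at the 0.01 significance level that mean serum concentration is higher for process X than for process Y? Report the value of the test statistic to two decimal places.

1.85

Let group 1 = process X, group 2 = process Y. H0: μ_1 = μ_2; H1: μ_1 > μ_2 (two-sample pooled-variance t-test, right-tailed).
s_p² = [(12−1)·13.4² + (18−1)·10.3²]/(12+18−2) = 134.953
t = (235 − 227)/√[134.953·(1/12 + 1/18)] = 1.85
df = n₁ + n₂ − 2 = 28
p-value = P(T ≥ 1.85) ≈ 0.0376
Since p ≈ 0.0376 > α = 0.01, fail to reject H0; the data do not provide sufficient evidence against H0.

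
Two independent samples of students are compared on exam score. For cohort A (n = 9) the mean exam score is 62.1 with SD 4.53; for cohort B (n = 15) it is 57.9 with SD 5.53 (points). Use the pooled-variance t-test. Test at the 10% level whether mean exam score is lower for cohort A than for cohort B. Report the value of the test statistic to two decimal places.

Let group 1 = cohort A, group 2 = cohort B. H0: μ_1 = μ_2; H1: μ_1 < μ_2 (two-sample pooled-variance t-test, left-tailed).
s_p² = [(9−1)·4.53² + (15−1)·5.53²]/(9+15−2) = 26.9227
t = (62.1 − 57.9)/√[26.9227·(1/9 + 1/15)] = 1.92
df = n₁ + n₂ − 2 = 22
p-value = P(T ≤ 1.92) ≈ 0.966
Since p ≈ 0.966 > α = 0.1, fail to reject H0; the evidence is not statistically significant.

1.92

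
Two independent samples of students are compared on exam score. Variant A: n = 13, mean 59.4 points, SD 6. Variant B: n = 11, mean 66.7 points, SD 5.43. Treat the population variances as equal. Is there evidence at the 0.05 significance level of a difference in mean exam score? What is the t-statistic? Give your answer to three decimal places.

-3.100

Let group 1 = variant A, group 2 = variant B. H0: μ_1 = μ_2; H1: μ_1 ≠ μ_2 (two-sample pooled-variance t-test, two-sided).
s_p² = [(13−1)·6² + (11−1)·5.43²]/(13+11−2) = 33.0386
t = (59.4 − 66.7)/√[33.0386·(1/13 + 1/11)] = -3.100
df = n₁ + n₂ − 2 = 22
Two-sided p-value ≈ 0.0052
Since p ≈ 0.0052 < α = 0.05, reject H0; the data support H1.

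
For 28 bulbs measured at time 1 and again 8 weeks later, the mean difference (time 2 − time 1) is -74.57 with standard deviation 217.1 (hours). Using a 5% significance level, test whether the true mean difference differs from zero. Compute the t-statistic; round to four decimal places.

-1.8175

H0: μ_d = 0; H1: μ_d ≠ 0 (paired t-test on the differences, two-sided).
t = d̄/(s_d/√n) = -74.57/(217.1/√28) = -1.8175
df = n − 1 = 27
Two-sided p-value ≈ 0.080
Since p ≈ 0.080 > α = 0.05, fail to reject H0; the data do not provide sufficient evidence against H0.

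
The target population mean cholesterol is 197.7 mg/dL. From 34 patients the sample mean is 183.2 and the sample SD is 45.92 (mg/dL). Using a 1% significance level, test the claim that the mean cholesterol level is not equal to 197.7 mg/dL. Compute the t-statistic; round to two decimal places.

-1.84

H0: μ = 197.7; H1: μ ≠ 197.7 (one-sample t-test, two-sided).
t = (x̄ − μ₀)/(s/√n) = (183.2 − 197.7)/(45.92/√34) = -1.84
df = n − 1 = 33
Two-sided p-value ≈ 0.075
Since p ≈ 0.075 > α = 0.01, fail to reject H0; the evidence is not statistically significant.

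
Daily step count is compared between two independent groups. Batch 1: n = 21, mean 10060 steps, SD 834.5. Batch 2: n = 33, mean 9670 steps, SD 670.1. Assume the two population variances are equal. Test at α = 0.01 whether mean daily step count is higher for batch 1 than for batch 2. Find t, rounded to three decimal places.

1.894

Let group 1 = batch 1, group 2 = batch 2. H0: μ_1 = μ_2; H1: μ_1 > μ_2 (two-sample pooled-variance t-test, right-tailed).
s_p² = [(21−1)·834.5² + (33−1)·670.1²]/(21+33−2) = 544171
t = (10060 − 9670)/√[544171·(1/21 + 1/33)] = 1.894
df = n₁ + n₂ − 2 = 52
p-value = P(T ≥ 1.894) ≈ 0.032
Since p ≈ 0.032 > α = 0.01, fail to reject H0; the data do not provide sufficient evidence against H0.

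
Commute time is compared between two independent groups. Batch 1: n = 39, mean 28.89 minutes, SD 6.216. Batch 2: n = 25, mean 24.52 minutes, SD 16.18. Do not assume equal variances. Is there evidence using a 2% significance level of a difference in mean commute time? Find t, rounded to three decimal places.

Let group 1 = batch 1, group 2 = batch 2. H0: μ_1 = μ_2; H1: μ_1 ≠ μ_2 (Welch's two-sample t-test, two-sided).
t = (x̄_1 − x̄_2)/√(s_1²/n_1 + s_2²/n_2) = (28.89 − 24.52)/√(6.216²/39 + 16.18²/25) = 1.291
Welch–Satterthwaite df ≈ 28.59
Two-sided p-value ≈ 0.2071
Since p ≈ 0.2071 > α = 0.02, fail to reject H0; the evidence is not statistically significant.

1.291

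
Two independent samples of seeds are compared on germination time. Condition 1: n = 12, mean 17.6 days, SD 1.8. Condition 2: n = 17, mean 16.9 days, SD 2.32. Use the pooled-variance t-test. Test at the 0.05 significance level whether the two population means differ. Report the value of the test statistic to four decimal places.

0.8743

Let group 1 = condition 1, group 2 = condition 2. H0: μ_1 = μ_2; H1: μ_1 ≠ μ_2 (two-sample pooled-variance t-test, two-sided).
s_p² = [(12−1)·1.8² + (17−1)·2.32²]/(12+17−2) = 4.50957
t = (17.6 − 16.9)/√[4.50957·(1/12 + 1/17)] = 0.8743
df = n₁ + n₂ − 2 = 27
Two-sided p-value ≈ 0.390
Since p ≈ 0.390 > α = 0.05, fail to reject H0; the evidence is not statistically significant.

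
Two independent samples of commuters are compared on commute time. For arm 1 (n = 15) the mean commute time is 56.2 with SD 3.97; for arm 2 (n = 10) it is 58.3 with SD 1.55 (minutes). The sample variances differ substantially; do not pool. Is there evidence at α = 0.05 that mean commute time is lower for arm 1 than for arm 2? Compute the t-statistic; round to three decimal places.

-1.848

Let group 1 = arm 1, group 2 = arm 2. H0: μ_1 = μ_2; H1: μ_1 < μ_2 (Welch's two-sample t-test, left-tailed).
t = (x̄_1 − x̄_2)/√(s_1²/n_1 + s_2²/n_2) = (56.2 − 58.3)/√(3.97²/15 + 1.55²/10) = -1.848
Welch–Satterthwaite df ≈ 19.54
p-value = P(T ≤ -1.848) ≈ 0.040
Since p ≈ 0.040 < α = 0.05, reject H0; the evidence is statistically significant.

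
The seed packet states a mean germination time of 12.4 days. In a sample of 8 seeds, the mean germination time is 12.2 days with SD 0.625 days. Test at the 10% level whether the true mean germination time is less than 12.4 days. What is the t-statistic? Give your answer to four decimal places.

-0.9051

H0: μ = 12.4; H1: μ < 12.4 (one-sample t-test, left-tailed).
t = (x̄ − μ₀)/(s/√n) = (12.2 − 12.4)/(0.625/√8) = -0.9051
df = n − 1 = 7
p-value = P(T ≤ -0.9051) ≈ 0.198
Since p ≈ 0.198 > α = 0.1, fail to reject H0; the evidence is not statistically significant.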